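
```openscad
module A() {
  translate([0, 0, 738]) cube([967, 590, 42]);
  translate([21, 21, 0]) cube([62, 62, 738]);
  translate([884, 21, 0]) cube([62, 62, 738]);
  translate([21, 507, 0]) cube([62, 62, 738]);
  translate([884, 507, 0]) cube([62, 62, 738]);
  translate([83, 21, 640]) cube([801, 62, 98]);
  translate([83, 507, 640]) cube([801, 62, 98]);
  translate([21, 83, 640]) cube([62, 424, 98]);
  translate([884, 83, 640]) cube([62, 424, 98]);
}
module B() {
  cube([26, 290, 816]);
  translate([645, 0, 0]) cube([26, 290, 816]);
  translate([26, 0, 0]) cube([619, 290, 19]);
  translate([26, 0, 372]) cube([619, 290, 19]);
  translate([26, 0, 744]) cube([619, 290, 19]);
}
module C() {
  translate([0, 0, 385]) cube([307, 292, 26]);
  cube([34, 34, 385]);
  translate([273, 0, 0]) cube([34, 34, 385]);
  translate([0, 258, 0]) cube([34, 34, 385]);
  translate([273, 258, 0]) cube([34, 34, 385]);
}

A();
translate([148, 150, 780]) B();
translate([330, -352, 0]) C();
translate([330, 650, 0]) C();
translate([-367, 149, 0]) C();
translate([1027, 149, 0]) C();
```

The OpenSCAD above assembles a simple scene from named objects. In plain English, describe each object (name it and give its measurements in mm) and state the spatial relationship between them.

A is a table with a 967×590 mm rectangular top, 42 mm thick, top surface at z = 780 mm, supported by four 62×62 mm square legs, each inset 21 mm from the nearest pair of top edges, running from the floor. Four apron rails, 62 mm thick and 98 mm tall, run between adjacent legs with their top edges flush with the underside of the top and their outer faces flush with the legs' outer faces.

B is a bookshelf 671 mm wide overall, 290 mm deep and 816 mm tall. The two sides are 26 mm thick vertical panels. 3 horizontal shelves of 19 mm thickness span between the inner faces of the sides; the lowest shelf sits on the floor and shelves are stacked with a clear vertical gap of 353 mm between each pair.

C is a simple wooden stool: a rectangular seat 307 mm (x) by 292 mm (y), 26 mm thick, top face at z = 411 mm, on four square legs, each 34×34 mm in cross-section. The legs rest on z = 0, each flush with a corner of the seat.

The bookshelf is on top of the table, centred. Four stools sit around the table at the −y, +y, −x, +x sides.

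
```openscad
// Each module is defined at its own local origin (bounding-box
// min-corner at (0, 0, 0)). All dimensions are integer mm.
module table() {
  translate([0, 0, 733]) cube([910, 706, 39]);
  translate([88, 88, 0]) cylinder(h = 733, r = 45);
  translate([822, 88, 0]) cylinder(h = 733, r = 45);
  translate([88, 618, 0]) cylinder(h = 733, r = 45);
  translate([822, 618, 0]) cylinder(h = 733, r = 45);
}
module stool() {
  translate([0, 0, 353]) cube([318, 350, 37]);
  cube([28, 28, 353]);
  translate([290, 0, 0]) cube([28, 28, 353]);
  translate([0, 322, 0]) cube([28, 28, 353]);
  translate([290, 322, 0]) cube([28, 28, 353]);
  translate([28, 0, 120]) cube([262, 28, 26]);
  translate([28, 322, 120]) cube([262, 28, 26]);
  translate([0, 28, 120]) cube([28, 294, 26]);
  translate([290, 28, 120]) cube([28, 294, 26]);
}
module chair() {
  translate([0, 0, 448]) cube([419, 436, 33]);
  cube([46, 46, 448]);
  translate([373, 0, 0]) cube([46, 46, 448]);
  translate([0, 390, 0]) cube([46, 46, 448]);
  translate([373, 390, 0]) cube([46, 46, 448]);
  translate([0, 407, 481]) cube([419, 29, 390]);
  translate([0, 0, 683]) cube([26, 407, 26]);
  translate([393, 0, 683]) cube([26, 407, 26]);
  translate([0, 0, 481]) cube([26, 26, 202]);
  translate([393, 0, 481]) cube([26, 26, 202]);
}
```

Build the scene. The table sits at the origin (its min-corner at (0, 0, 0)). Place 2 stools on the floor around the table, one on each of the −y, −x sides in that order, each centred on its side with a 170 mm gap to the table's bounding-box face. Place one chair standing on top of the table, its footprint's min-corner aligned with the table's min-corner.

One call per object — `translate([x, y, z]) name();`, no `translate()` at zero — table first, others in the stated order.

table();
translate([296, -520, 0]) stool();
translate([-488, 178, 0]) stool();
translate([0, 0, 772]) chair();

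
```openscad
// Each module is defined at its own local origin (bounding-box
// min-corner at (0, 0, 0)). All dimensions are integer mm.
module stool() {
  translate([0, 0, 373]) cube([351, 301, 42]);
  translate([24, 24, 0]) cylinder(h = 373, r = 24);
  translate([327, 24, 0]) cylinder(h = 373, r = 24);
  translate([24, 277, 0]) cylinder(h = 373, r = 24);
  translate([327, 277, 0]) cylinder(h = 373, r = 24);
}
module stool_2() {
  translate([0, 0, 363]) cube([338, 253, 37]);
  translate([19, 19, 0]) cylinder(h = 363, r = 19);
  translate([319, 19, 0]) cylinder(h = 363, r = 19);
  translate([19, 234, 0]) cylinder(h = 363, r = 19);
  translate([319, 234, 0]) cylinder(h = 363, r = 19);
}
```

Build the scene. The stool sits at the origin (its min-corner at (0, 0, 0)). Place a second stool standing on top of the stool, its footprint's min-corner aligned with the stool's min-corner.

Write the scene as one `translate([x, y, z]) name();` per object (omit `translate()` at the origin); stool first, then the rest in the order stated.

stool();
translate([0, 0, 415]) stool_2();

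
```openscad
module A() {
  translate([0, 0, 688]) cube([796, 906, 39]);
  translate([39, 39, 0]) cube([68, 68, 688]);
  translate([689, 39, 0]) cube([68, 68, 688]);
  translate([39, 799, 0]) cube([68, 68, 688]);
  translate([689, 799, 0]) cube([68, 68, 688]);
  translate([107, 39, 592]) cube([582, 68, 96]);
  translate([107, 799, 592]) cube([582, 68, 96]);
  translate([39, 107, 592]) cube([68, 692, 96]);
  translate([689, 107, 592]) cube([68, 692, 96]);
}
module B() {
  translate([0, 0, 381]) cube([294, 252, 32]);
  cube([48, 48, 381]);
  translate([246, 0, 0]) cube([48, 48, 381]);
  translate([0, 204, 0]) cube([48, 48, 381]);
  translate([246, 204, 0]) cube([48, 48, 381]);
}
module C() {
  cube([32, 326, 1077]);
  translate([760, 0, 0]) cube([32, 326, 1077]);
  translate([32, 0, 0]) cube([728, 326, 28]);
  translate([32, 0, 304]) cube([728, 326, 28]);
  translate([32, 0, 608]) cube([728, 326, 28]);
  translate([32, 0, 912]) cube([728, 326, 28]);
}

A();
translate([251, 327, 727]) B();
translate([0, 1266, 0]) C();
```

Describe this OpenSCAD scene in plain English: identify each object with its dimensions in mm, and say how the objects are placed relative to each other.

A is a table: top 796 mm (x) × 906 mm (y), 39 mm thick, upper face at z = 727 mm, on four 68×68 mm square legs, each inset 39 mm from the nearest pair of top edges, running from z = 0 to the bottom of the top. Four apron rails, 68 mm thick and 96 mm tall, run between adjacent legs with their top edges flush with the underside of the top and their outer faces flush with the legs' outer faces.

B is a four-legged stool. The seat is 294×252 mm, 32 mm thick, top at z = 413 mm. It stands on four square legs, each 48×48 mm in cross-section, from z = 0 to the seat underside, each flush with a corner of the seat.

C is a bookshelf 792 mm wide overall, 326 mm deep and 1077 mm tall. The two sides are 32 mm thick vertical panels. 4 horizontal shelves of 28 mm thickness span between the inner faces of the sides; the lowest shelf sits on the floor and shelves are stacked with a clear vertical gap of 276 mm between each pair.

The stool is on top of the table, centred. The bookshelf is on the floor beside the table on its +y side.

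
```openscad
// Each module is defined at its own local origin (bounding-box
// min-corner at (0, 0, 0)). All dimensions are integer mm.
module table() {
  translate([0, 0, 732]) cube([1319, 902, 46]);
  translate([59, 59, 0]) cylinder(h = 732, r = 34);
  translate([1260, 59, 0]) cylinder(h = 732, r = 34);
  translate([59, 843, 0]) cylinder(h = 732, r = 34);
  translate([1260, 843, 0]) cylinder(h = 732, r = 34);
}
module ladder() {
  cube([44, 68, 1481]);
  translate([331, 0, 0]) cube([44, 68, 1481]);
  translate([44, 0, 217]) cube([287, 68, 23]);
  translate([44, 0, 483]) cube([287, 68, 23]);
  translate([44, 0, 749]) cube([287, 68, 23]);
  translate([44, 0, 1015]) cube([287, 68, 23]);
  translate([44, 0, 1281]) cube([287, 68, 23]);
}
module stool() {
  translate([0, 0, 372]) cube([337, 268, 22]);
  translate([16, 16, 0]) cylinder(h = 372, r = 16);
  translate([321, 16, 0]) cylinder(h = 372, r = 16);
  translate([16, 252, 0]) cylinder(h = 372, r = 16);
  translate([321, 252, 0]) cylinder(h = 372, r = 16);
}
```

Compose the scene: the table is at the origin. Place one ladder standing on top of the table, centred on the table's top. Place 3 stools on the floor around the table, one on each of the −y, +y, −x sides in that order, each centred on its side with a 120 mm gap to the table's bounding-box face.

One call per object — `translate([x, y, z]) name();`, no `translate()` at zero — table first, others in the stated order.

table();
translate([472, 417, 778]) ladder();
translate([491, -388, 0]) stool();
translate([491, 1022, 0]) stool();
translate([-457, 317, 0]) stool();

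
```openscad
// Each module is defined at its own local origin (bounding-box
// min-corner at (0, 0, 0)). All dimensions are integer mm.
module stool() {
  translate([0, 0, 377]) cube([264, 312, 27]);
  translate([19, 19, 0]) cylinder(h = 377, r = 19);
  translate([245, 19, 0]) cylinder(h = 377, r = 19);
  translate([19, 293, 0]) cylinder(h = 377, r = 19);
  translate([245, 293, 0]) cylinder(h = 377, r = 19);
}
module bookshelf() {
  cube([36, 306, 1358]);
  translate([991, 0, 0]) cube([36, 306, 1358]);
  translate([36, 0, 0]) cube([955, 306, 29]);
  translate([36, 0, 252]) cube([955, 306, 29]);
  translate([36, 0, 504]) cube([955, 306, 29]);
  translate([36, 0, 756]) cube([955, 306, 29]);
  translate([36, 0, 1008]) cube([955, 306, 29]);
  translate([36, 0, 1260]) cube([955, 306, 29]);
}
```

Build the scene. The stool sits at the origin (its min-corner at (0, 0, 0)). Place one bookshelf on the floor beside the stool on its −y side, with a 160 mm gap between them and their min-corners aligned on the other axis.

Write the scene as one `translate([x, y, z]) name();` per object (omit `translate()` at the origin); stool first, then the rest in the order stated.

stool();
translate([0, -466, 0]) bookshelf();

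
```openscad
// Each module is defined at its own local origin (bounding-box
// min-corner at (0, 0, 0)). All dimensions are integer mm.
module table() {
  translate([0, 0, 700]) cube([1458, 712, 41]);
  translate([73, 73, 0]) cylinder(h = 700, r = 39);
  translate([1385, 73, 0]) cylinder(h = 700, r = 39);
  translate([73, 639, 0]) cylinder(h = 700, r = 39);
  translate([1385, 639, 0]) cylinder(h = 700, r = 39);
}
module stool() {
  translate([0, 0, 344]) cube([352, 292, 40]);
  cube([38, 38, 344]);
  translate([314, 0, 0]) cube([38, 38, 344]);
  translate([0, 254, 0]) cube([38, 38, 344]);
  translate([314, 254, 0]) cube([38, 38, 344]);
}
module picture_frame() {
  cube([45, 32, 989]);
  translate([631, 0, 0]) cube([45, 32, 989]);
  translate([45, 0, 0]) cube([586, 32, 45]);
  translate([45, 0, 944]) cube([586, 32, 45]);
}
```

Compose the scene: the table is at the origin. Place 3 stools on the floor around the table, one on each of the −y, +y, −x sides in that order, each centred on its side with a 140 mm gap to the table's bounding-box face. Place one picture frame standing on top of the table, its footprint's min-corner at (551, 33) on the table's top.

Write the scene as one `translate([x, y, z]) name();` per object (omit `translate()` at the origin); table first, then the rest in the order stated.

table();
translate([553, -432, 0]) stool();
translate([553, 852, 0]) stool();
translate([-492, 210, 0]) stool();
translate([551, 33, 741]) picture_frame();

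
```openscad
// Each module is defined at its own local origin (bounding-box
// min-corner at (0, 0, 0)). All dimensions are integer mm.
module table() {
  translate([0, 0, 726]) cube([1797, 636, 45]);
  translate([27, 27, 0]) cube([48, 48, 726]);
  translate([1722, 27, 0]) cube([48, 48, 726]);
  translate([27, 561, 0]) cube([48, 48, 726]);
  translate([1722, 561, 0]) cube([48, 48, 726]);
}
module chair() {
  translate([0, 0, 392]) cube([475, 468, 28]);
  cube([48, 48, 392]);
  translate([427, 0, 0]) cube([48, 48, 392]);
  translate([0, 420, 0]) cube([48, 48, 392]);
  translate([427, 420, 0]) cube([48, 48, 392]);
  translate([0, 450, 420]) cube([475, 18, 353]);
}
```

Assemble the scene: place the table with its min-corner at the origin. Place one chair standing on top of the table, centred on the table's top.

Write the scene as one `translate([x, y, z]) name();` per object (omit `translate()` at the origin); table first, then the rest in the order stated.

table();
translate([661, 84, 771]) chair();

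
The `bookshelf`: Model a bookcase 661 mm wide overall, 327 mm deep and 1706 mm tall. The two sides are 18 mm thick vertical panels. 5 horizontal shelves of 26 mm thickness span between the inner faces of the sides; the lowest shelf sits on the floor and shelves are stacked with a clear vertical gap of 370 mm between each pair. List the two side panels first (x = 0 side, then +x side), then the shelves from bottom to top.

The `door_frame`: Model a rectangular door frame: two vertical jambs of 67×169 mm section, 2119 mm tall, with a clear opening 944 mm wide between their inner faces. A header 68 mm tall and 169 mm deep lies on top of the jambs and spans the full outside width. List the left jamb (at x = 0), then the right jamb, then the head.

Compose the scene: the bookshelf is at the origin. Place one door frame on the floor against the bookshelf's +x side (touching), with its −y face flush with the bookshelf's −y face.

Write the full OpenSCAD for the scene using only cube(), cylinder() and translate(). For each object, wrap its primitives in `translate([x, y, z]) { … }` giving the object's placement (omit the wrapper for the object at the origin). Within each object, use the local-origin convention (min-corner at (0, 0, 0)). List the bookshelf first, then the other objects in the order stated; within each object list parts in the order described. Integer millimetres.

cube([18, 327, 1706]);
translate([643, 0, 0]) cube([18, 327, 1706]);
translate([18, 0, 0]) cube([625, 327, 26]);
translate([18, 0, 396]) cube([625, 327, 26]);
translate([18, 0, 792]) cube([625, 327, 26]);
translate([18, 0, 1188]) cube([625, 327, 26]);
translate([18, 0, 1584]) cube([625, 327, 26]);
translate([661, 0, 0]) {
  cube([67, 169, 2119]);
  translate([1011, 0, 0]) cube([67, 169, 2119]);
  translate([0, 0, 2119]) cube([1078, 169, 68]);
}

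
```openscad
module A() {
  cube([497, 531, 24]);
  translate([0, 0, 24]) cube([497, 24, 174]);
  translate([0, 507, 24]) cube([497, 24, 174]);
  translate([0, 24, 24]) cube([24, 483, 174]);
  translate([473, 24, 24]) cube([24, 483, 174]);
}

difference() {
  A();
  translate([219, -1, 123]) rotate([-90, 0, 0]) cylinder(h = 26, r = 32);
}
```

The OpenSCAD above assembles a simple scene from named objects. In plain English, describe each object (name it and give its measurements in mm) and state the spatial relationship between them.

A is an open storage box with external size 497×531×198 mm and wall thickness 24 mm (the base is also 24 mm thick). The base covers the whole footprint; the four walls stand on the base, with the y-facing walls full-width and the x-facing walls fitting between their inner faces.

The open box has a circular hole of radius 32 mm through its front wall, centred at (x = 219, z = 123).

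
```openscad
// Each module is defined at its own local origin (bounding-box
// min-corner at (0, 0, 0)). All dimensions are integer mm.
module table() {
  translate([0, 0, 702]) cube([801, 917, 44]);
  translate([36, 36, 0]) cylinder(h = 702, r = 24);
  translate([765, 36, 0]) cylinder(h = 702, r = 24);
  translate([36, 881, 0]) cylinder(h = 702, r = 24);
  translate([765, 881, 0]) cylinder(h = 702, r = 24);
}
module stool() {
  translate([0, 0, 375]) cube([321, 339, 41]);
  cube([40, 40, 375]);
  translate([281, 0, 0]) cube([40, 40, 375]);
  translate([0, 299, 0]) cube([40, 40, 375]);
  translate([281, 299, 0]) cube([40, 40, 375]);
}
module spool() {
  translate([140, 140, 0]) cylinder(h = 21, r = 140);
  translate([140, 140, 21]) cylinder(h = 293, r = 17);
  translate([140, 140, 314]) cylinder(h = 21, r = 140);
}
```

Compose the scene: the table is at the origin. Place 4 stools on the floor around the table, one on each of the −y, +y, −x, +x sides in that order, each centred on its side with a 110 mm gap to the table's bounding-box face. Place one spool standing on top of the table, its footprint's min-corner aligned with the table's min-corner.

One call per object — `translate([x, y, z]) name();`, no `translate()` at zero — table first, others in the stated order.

table();
translate([240, -449, 0]) stool();
translate([240, 1027, 0]) stool();
translate([-431, 289, 0]) stool();
translate([911, 289, 0]) stool();
translate([0, 0, 746]) spool();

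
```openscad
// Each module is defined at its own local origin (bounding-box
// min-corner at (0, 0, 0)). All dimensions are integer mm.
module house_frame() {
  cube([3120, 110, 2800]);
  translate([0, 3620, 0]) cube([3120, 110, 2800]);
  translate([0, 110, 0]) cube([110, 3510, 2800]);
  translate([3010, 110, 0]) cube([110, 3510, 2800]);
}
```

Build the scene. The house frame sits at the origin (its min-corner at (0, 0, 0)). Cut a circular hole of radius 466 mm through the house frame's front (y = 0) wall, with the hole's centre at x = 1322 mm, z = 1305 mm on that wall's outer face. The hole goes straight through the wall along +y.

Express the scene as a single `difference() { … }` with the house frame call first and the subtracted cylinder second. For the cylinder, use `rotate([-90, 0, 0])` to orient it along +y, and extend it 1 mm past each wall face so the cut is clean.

difference() {
  house_frame();
  translate([1322, -1, 1305]) rotate([-90, 0, 0]) cylinder(h = 112, r = 466);
}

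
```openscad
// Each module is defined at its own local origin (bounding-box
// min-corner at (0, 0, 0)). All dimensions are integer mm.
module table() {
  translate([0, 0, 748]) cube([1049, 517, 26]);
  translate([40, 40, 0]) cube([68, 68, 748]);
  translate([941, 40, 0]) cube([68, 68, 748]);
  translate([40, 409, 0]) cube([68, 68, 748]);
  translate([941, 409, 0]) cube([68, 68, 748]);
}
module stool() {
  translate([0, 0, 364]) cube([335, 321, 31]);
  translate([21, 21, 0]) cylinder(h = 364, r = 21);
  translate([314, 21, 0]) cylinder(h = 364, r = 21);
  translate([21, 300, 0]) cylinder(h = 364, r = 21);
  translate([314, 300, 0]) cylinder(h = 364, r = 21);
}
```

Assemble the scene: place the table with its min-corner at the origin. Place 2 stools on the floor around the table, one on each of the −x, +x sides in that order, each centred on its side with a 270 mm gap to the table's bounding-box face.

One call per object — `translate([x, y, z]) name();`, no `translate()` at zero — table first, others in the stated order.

table();
translate([-605, 98, 0]) stool();
translate([1319, 98, 0]) stool();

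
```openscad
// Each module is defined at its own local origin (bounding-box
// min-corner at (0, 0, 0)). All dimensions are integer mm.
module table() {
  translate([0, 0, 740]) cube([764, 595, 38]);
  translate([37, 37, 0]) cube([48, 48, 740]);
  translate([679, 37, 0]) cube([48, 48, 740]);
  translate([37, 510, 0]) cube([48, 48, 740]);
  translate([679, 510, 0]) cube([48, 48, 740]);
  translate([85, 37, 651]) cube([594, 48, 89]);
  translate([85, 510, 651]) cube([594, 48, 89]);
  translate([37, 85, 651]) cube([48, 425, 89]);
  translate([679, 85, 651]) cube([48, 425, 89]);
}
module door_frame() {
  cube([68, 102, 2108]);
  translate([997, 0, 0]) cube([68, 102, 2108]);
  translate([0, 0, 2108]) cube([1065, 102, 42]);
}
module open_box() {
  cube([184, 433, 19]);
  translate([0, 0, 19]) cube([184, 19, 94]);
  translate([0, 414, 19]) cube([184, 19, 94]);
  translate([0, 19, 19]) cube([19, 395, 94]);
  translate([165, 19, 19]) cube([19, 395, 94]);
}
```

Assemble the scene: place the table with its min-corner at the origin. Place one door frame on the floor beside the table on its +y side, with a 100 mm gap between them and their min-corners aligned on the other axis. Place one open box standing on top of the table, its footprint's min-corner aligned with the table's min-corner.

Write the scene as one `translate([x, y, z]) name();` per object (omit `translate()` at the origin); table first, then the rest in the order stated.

table();
translate([0, 695, 0]) door_frame();
translate([0, 0, 778]) open_box();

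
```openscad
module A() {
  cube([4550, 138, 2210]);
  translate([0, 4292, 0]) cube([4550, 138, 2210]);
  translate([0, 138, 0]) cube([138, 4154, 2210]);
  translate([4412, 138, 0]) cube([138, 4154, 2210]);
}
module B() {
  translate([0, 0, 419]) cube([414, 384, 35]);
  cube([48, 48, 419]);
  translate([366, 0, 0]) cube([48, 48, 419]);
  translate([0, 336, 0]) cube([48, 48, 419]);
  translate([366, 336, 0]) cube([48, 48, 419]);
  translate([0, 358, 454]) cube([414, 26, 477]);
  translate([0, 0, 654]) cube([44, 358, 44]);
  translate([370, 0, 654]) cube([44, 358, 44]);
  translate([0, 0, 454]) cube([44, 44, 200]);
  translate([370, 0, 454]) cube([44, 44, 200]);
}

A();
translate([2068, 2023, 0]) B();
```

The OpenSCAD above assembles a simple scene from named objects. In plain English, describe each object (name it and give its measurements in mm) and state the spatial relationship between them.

A is a box-shaped house frame (walls only): outside footprint 4550×4430 mm, wall height 2210 mm, wall thickness 138 mm. The two y-facing walls run the full x-width; the two x-facing walls fit between the inner faces of the y-facing walls.

B is a chair: 414×384 mm seat, 35 mm thick, top at z = 454 mm, on four 48 mm square corner legs flush with the seat edges. A 26 mm thick backrest slab spans the full seat width, extending 477 mm above the seat top, its back face flush with the seat's +y edge. Two armrests of 44×44 mm section run along each side from the seat's front edge to the front of the backrest, top faces 244 mm above the seat top and outer faces flush with the seat's x-edges; a 44×44 mm post under the front of each armrest stands on the seat at the front corner.

The chair sits inside the house frame, centred.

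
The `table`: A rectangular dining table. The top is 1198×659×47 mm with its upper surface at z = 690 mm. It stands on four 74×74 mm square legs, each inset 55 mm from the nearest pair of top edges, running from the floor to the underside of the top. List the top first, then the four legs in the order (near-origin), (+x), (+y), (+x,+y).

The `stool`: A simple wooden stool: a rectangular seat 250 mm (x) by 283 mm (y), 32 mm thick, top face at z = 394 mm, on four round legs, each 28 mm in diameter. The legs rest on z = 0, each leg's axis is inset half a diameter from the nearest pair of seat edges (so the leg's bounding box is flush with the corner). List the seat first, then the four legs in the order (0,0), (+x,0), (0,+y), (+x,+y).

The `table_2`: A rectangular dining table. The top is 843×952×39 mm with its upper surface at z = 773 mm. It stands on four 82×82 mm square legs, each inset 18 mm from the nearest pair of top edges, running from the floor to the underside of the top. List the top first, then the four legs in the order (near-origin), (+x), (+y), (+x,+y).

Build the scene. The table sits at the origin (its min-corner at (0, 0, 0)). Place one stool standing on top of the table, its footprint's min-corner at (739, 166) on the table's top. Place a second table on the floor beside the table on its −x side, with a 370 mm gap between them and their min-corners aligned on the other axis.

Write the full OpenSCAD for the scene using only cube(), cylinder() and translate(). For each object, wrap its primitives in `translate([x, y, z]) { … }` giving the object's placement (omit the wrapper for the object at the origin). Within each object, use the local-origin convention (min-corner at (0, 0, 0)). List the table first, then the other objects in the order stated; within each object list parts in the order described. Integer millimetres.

translate([0, 0, 643]) cube([1198, 659, 47]);
translate([55, 55, 0]) cube([74, 74, 643]);
translate([1069, 55, 0]) cube([74, 74, 643]);
translate([55, 530, 0]) cube([74, 74, 643]);
translate([1069, 530, 0]) cube([74, 74, 643]);
translate([739, 166, 690]) {
  translate([0, 0, 362]) cube([250, 283, 32]);
  translate([14, 14, 0]) cylinder(h = 362, r = 14);
  translate([236, 14, 0]) cylinder(h = 362, r = 14);
  translate([14, 269, 0]) cylinder(h = 362, r = 14);
  translate([236, 269, 0]) cylinder(h = 362, r = 14);
}
translate([-1213, 0, 0]) {
  translate([0, 0, 734]) cube([843, 952, 39]);
  translate([18, 18, 0]) cube([82, 82, 734]);
  translate([743, 18, 0]) cube([82, 82, 734]);
  translate([18, 852, 0]) cube([82, 82, 734]);
  translate([743, 852, 0]) cube([82, 82, 734]);
}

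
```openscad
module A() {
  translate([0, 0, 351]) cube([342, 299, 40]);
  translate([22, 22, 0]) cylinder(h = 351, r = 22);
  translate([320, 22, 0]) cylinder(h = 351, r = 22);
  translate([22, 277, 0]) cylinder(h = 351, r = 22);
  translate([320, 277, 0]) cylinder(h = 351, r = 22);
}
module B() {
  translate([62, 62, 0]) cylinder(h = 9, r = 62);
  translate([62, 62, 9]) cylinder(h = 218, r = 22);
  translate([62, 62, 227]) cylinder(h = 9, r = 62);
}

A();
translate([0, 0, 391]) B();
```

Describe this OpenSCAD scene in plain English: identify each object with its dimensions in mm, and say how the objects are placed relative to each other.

A is a four-legged stool. The seat is 342×299 mm, 40 mm thick, top at z = 391 mm. It stands on four round legs, each 44 mm in diameter, from z = 0 to the seat underside, each leg's axis is inset half a diameter from the nearest pair of seat edges (so the leg's bounding box is flush with the corner).

B is a spool: two coaxial disc flanges of radius 62 mm and thickness 9 mm, joined by a core cylinder of radius 22 mm and height 218 mm. The lower flange rests on z = 0 and the three cylinders share a vertical axis.

The spool is on top of the stool.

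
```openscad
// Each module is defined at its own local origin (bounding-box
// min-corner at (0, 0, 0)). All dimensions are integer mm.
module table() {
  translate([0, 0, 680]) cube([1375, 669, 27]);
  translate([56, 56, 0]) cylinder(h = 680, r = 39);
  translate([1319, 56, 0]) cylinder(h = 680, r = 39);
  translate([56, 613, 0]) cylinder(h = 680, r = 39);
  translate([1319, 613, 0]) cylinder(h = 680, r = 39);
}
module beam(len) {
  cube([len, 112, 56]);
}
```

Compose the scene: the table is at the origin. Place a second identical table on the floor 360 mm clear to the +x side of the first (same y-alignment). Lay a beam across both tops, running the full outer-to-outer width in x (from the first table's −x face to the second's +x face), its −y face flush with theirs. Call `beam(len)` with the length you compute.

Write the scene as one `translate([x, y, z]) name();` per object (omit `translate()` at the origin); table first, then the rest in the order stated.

table();
translate([1735, 0, 0]) table();
translate([0, 0, 707]) beam(3110);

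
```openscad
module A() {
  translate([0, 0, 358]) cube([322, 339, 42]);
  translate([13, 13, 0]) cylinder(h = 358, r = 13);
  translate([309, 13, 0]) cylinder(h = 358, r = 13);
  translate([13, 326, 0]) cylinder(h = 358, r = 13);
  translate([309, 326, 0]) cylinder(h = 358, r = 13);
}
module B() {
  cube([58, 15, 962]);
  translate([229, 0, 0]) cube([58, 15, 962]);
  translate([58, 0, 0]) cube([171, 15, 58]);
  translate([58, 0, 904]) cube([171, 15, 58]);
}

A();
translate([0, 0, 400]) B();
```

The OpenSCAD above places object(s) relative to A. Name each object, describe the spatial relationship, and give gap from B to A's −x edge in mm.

The picture frame's min-x is at 0; the stool's min-x is 0; gap = 0 mm.

A is a stool. B is a picture frame. The picture frame is on top of the stool. The gap from the picture frame to the stool's −x edge is 0 mm.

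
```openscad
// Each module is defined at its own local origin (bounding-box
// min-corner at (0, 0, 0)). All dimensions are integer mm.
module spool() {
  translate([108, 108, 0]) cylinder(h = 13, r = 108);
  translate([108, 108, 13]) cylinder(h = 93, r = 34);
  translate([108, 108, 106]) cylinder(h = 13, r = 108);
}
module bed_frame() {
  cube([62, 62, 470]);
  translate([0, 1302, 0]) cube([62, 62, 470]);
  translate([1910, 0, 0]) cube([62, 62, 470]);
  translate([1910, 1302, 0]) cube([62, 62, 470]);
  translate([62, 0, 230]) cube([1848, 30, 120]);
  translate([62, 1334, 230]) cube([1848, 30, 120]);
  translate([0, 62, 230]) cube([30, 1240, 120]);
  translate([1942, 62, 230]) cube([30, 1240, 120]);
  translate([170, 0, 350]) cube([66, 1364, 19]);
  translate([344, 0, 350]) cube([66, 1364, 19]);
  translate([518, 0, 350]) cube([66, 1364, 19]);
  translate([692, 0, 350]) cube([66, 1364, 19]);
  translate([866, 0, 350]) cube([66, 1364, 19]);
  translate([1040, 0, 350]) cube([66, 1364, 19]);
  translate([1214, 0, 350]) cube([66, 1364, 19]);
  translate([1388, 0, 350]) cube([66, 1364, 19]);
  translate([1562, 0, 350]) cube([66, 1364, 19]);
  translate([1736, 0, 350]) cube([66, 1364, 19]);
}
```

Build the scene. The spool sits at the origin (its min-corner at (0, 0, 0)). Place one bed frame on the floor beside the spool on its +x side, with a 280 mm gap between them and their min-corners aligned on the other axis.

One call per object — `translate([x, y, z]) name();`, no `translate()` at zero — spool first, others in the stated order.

spool();
translate([496, 0, 0]) bed_frame();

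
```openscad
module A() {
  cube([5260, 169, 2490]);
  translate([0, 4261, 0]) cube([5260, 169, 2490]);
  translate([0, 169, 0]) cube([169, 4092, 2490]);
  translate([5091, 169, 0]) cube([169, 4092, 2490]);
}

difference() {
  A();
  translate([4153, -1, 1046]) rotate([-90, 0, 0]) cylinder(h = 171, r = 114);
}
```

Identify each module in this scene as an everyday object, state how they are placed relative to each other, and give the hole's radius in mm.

The subtracted cylinder has r = 114 mm.

A is a house frame. The house frame has a circular hole through its front wall. The hole's radius is 114 mm.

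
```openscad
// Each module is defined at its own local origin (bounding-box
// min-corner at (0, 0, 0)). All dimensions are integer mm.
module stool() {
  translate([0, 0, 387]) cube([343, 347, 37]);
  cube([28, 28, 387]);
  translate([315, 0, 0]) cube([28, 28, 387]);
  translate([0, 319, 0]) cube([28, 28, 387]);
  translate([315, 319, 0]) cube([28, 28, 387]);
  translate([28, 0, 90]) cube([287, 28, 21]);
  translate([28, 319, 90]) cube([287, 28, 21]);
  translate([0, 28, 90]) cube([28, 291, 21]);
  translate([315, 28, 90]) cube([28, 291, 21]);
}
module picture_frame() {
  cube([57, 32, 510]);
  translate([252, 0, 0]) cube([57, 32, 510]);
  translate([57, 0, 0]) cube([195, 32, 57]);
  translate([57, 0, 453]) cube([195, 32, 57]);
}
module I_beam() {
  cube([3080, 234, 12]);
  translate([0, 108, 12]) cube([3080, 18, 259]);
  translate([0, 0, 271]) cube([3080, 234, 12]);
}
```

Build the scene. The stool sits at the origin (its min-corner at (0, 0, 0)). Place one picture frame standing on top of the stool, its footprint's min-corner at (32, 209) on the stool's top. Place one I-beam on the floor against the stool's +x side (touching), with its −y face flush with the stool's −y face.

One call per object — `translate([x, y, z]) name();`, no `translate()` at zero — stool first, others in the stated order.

stool();
translate([32, 209, 424]) picture_frame();
translate([343, 0, 0]) I_beam();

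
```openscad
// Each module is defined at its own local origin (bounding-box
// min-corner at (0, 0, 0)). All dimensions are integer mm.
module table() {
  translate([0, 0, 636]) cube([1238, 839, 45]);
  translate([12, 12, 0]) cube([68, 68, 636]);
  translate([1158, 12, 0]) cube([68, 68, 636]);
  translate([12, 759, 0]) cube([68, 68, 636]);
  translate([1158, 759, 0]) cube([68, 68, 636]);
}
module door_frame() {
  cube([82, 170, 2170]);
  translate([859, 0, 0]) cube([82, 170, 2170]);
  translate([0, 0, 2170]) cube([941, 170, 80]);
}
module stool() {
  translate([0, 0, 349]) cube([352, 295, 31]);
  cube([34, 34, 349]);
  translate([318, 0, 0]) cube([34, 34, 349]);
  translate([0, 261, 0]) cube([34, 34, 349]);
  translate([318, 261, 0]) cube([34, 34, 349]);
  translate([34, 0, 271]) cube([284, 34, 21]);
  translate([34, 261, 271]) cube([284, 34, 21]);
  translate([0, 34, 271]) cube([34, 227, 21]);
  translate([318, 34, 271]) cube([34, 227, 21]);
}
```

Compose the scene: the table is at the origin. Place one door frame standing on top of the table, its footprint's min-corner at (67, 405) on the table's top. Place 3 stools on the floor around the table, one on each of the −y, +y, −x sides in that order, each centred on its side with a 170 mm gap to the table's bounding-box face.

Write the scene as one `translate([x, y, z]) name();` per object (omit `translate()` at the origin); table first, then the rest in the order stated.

table();
translate([67, 405, 681]) door_frame();
translate([443, -465, 0]) stool();
translate([443, 1009, 0]) stool();
translate([-522, 272, 0]) stool();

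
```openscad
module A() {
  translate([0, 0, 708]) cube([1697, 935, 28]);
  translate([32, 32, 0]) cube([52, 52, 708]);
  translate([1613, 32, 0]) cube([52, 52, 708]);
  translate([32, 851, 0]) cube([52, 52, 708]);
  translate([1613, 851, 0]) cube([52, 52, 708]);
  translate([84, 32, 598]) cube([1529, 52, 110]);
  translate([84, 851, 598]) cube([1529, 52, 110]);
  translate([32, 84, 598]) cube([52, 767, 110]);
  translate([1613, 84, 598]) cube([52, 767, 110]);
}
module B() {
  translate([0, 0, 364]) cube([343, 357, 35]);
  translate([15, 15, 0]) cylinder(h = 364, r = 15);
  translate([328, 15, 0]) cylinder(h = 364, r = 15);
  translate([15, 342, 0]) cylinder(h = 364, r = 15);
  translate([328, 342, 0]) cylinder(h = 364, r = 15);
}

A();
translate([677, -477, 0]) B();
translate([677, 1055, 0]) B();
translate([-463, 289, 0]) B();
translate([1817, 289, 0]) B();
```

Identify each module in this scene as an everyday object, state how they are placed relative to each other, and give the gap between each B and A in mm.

Each stool's nearest face is 120 mm from the table's bounding box.

A is a table. B is a stool. Four stools sit around the table at the −y, +y, −x, +x sides. The gap between each stool and the table is 120 mm.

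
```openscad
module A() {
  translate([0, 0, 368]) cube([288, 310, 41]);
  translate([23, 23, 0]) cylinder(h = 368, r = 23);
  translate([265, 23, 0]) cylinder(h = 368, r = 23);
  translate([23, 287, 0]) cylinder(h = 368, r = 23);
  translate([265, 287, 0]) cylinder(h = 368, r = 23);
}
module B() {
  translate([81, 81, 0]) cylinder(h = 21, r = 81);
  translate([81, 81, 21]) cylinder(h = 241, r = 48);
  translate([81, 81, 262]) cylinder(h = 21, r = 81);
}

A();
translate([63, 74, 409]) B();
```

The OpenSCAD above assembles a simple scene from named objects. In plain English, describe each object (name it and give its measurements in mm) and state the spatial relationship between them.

A is a simple wooden stool: a rectangular seat 288 mm (x) by 310 mm (y), 41 mm thick, top face at z = 409 mm, on four round legs, each 46 mm in diameter. The legs rest on z = 0, each leg's axis is inset half a diameter from the nearest pair of seat edges (so the leg's bounding box is flush with the corner).

B is a spool: two coaxial disc flanges of radius 81 mm and thickness 21 mm, joined by a core cylinder of radius 48 mm and height 241 mm. The lower flange rests on z = 0 and the three cylinders share a vertical axis.

The spool is on top of the stool, centred.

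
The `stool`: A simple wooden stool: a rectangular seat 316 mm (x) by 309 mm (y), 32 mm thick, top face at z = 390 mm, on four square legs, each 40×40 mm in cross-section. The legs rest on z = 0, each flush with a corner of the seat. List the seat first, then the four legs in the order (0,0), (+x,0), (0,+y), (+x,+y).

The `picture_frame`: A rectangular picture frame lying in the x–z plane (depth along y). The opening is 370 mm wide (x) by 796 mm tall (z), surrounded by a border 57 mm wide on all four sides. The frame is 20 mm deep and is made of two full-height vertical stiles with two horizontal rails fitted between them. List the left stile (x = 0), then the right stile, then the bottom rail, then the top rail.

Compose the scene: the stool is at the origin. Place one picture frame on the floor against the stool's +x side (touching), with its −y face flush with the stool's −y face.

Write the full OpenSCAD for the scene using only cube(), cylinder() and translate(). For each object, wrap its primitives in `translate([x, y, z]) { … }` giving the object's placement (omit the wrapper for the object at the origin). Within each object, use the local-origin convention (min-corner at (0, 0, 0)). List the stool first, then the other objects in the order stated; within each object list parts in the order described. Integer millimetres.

translate([0, 0, 358]) cube([316, 309, 32]);
cube([40, 40, 358]);
translate([276, 0, 0]) cube([40, 40, 358]);
translate([0, 269, 0]) cube([40, 40, 358]);
translate([276, 269, 0]) cube([40, 40, 358]);
translate([316, 0, 0]) {
  cube([57, 20, 910]);
  translate([427, 0, 0]) cube([57, 20, 910]);
  translate([57, 0, 0]) cube([370, 20, 57]);
  translate([57, 0, 853]) cube([370, 20, 57]);
}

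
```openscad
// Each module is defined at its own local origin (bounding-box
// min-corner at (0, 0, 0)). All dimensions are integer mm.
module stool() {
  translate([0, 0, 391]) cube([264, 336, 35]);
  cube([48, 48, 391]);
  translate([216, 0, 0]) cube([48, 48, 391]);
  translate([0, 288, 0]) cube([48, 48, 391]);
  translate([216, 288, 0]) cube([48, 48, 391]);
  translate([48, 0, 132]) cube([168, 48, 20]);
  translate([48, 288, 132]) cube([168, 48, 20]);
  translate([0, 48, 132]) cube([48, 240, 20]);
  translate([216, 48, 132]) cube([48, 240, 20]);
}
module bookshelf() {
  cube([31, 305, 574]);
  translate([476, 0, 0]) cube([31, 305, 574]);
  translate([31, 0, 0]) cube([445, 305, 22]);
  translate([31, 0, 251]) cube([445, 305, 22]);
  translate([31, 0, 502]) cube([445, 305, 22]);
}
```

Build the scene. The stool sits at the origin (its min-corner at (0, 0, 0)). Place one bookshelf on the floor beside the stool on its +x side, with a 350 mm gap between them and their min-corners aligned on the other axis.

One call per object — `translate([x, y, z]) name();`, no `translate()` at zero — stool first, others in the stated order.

stool();
translate([614, 0, 0]) bookshelf();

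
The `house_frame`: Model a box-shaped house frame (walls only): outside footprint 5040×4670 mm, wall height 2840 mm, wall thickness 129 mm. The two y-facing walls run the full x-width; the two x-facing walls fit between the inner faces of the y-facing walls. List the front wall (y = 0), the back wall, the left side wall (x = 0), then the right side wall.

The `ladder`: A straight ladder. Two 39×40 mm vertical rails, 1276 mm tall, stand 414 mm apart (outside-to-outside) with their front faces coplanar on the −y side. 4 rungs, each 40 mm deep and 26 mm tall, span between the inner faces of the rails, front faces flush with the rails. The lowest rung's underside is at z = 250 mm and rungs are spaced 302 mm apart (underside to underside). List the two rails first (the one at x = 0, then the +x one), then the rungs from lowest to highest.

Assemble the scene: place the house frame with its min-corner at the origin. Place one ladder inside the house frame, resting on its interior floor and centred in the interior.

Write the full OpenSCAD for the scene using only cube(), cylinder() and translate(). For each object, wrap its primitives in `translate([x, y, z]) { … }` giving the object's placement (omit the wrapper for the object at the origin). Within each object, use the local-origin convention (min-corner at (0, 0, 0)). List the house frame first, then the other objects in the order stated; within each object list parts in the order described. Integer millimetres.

cube([5040, 129, 2840]);
translate([0, 4541, 0]) cube([5040, 129, 2840]);
translate([0, 129, 0]) cube([129, 4412, 2840]);
translate([4911, 129, 0]) cube([129, 4412, 2840]);
translate([2313, 2315, 0]) {
  cube([39, 40, 1276]);
  translate([375, 0, 0]) cube([39, 40, 1276]);
  translate([39, 0, 250]) cube([336, 40, 26]);
  translate([39, 0, 552]) cube([336, 40, 26]);
  translate([39, 0, 854]) cube([336, 40, 26]);
  translate([39, 0, 1156]) cube([336, 40, 26]);
}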